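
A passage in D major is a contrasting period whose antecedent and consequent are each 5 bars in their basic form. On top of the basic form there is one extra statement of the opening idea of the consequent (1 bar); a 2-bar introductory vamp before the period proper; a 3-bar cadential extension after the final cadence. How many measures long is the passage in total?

Basic contrasting period: 5 + 5 = 10 bars.
10 (basic form) + 1 (extra statement) + 2 (introduction) + 3 (cadential extension) = 16.

16 measures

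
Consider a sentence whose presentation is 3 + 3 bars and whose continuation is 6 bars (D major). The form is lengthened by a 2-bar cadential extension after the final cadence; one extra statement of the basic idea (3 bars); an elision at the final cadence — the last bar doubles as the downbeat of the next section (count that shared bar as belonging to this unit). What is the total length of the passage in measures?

17 measures

Basic sentence: 3 + 3 + 6 = 12 bars.
12 (basic form) + 2 (cadential extension) + 3 (extra statement) = 17.
The elision shares a bar with the next section but does not change this unit's count.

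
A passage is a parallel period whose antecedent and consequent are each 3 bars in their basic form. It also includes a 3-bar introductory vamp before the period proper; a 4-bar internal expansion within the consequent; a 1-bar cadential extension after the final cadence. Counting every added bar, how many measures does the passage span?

Basic parallel period: 3 + 3 = 6 bars.
6 (basic form) + 3 (introduction) + 4 (internal expansion) + 1 (cadential extension) = 14.

14 measures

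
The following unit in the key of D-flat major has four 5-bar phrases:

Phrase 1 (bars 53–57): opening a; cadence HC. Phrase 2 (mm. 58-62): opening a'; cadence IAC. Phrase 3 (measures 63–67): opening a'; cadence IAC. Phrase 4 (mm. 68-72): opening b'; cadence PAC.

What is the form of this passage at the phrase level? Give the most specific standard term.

Four phrases in two halves: the first half (bars 53–62) ends with an imperfect authentic cadence, the second (mm. 63–72) with a perfect authentic cadence — a large antecedent–consequent pair, i.e. a double period.
Phrase 3 begins with the same material as phrase 1, making it parallel.

parallel double period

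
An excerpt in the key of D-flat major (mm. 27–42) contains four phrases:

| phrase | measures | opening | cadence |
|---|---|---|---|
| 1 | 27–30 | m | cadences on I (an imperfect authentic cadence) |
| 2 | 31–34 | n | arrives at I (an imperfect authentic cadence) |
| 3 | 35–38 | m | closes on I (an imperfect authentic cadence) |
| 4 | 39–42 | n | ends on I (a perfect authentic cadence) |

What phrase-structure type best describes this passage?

Four phrases in two halves: the first half (bars 27-34) ends with an imperfect authentic cadence, the second (mm. 35–42) with a perfect authentic cadence — a large antecedent–consequent pair, i.e. a double period.
Phrase 3 begins with the same material as phrase 1, making it parallel.

parallel double period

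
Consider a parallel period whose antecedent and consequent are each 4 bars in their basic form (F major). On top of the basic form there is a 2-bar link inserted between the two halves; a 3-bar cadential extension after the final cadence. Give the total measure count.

Basic parallel period: 4 + 4 = 8 bars.
8 (basic form) + 2 (link) + 3 (cadential extension) = 13.

13 measures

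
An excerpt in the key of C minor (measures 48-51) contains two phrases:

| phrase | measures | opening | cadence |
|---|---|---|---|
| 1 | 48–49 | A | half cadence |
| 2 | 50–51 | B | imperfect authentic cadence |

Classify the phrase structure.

contrasting period

Phrase 1 ends with a half cadence (weaker) and phrase 2 with an imperfect authentic cadence (stronger): antecedent + consequent = a period.
The two phrases open with different material (A / B), so the period is contrasting.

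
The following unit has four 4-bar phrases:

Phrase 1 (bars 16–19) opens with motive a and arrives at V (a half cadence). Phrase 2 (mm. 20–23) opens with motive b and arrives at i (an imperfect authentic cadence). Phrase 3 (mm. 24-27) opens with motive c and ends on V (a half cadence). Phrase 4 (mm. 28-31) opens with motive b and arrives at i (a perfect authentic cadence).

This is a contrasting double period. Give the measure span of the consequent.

measures 24–31

In a double period the first pair of phrases (ending imperfect authentic cadence) is the large antecedent and the second pair (ending perfect authentic cadence) is the large consequent; the consequent is measures 24–31.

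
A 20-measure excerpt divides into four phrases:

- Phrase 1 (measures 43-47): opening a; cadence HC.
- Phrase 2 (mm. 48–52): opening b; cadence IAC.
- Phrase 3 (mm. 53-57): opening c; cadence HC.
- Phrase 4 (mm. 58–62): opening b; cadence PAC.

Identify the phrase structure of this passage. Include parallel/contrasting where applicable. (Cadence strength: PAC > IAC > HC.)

Four phrases in two halves: the first half (bars 43–52) ends with an imperfect authentic cadence, the second (bars 53-62) with a perfect authentic cadence — a large antecedent–consequent pair, i.e. a double period.
Phrase 3 begins with different material from phrase 1, making it contrasting.

contrasting double period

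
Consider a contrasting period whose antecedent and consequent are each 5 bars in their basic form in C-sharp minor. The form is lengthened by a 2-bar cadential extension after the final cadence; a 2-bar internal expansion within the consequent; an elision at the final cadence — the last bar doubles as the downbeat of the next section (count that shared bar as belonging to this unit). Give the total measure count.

Basic contrasting period: 5 + 5 = 10 bars.
10 (basic form) + 2 (cadential extension) + 2 (internal expansion) = 14.
The elision shares a bar with the next section but does not change this unit's count.

14 measures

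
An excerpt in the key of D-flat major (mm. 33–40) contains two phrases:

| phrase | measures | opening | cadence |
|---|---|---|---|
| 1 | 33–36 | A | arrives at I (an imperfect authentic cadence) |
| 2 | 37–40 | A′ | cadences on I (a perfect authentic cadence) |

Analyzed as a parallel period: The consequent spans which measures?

The antecedent is the phrase ending with the weaker cadence (imperfect authentic cadence, phrase 1) and the consequent the one ending more conclusively (perfect authentic cadence, phrase 2); the consequent is mm. 37–40.

measures 37–40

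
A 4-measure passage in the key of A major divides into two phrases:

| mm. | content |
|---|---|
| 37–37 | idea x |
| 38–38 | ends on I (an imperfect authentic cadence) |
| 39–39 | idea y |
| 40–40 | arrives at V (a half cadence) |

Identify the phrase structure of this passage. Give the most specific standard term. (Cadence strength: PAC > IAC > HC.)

phrase group

The second phrase closes with a half cadence, which is not stronger than the first phrase's imperfect authentic cadence; without a weak→strong cadential pair there is no antecedent–consequent relationship, so this is a phrase group rather than a period.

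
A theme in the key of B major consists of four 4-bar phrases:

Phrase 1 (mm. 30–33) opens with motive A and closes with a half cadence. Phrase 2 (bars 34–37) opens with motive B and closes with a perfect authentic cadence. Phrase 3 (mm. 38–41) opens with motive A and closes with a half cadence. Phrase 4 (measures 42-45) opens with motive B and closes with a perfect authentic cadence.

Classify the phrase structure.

repeated period

The cadence pattern HC–PAC–HC–PAC is weak–strong twice, and phrases 3–4 restate phrases 1–2: a period heard twice, not a double period (which would end weakly at phrase 2).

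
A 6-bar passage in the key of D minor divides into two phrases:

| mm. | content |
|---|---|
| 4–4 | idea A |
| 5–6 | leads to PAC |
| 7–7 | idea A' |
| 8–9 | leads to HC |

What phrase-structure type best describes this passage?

phrase group

The second phrase closes with a half cadence, which is not stronger than the first phrase's perfect authentic cadence; without a weak→strong cadential pair there is no antecedent–consequent relationship, so this is a phrase group rather than a period.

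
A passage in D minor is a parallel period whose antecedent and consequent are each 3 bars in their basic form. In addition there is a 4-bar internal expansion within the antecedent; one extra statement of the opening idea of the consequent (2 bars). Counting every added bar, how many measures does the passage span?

Basic parallel period: 3 + 3 = 6 bars.
6 (basic form) + 4 (internal expansion) + 2 (extra statement) = 12.

12 measures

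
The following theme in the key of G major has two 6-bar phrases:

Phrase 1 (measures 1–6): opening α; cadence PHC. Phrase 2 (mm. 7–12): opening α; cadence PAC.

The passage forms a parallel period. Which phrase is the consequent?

The phrase ending with the weaker cadence (Phrygian half cadence) is the antecedent; the one ending more conclusively (perfect authentic cadence) is the consequent. The consequent is phrase 2.

phrase 2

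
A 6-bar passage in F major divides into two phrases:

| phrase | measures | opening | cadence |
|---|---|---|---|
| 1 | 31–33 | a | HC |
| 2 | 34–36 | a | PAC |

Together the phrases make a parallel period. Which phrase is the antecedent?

The phrase ending with the weaker cadence (half cadence) is the antecedent; the one ending more conclusively (perfect authentic cadence) is the consequent. The antecedent is phrase 1.

phrase 1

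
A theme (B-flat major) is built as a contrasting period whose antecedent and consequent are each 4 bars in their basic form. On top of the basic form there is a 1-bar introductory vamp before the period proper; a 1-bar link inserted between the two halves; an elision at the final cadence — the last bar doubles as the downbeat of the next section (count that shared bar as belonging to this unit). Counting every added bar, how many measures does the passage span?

Basic contrasting period: 4 + 4 = 8 bars.
8 (basic form) + 1 (introduction) + 1 (link) = 10.
The elision shares a bar with the next section but does not change this unit's count.

10 measures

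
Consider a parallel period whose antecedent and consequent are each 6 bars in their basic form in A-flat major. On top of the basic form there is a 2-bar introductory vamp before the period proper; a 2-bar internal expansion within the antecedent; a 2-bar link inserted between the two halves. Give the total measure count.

18 measures

Basic parallel period: 6 + 6 = 12 bars.
12 (basic form) + 2 (introduction) + 2 (internal expansion) + 2 (link) = 18.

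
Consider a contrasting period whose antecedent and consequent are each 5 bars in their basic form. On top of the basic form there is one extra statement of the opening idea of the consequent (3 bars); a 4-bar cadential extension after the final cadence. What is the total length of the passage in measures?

Basic contrasting period: 5 + 5 = 10 bars.
10 (basic form) + 3 (extra statement) + 4 (cadential extension) = 17.

17 measures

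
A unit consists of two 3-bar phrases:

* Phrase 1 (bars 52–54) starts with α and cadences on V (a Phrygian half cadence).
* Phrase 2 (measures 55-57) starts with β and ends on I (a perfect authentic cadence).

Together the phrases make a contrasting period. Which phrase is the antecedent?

The phrase ending with the weaker cadence (Phrygian half cadence) is the antecedent; the one ending more conclusively (perfect authentic cadence) is the consequent. The antecedent is phrase 1.

phrase 1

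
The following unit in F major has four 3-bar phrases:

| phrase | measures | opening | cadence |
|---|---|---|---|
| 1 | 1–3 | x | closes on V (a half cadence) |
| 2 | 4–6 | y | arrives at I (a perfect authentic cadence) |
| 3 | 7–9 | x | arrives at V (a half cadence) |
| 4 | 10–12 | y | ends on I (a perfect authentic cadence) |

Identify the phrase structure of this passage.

repeated period

The cadence pattern HC–PAC–HC–PAC is weak–strong twice, and phrases 3–4 restate phrases 1–2: a period heard twice, not a double period (which would end weakly at phrase 2).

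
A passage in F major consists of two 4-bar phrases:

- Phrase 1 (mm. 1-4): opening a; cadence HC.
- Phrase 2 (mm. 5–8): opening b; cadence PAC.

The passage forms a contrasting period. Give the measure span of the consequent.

The antecedent is the phrase ending with the weaker cadence (half cadence, phrase 1) and the consequent the one ending more conclusively (perfect authentic cadence, phrase 2); the consequent is mm. 5-8.

measures 5–8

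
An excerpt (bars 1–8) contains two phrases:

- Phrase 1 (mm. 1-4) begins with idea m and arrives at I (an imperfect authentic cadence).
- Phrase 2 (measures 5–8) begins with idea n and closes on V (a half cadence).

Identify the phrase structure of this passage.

The second phrase closes with a half cadence, which is not stronger than the first phrase's imperfect authentic cadence; without a weak→strong cadential pair there is no antecedent–consequent relationship, so this is a phrase group rather than a period.

phrase group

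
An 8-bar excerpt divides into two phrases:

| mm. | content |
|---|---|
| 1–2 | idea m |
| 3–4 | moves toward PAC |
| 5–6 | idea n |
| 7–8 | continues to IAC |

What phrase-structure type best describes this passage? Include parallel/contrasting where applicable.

The second phrase closes with an imperfect authentic cadence, which is not stronger than the first phrase's perfect authentic cadence; without a weak→strong cadential pair there is no antecedent–consequent relationship, so this is a phrase group rather than a period.

phrase group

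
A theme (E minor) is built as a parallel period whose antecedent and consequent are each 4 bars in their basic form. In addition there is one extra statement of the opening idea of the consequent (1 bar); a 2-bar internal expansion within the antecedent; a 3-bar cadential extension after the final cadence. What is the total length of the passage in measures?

Basic parallel period: 4 + 4 = 8 bars.
8 (basic form) + 1 (extra statement) + 2 (internal expansion) + 3 (cadential extension) = 14.

14 measures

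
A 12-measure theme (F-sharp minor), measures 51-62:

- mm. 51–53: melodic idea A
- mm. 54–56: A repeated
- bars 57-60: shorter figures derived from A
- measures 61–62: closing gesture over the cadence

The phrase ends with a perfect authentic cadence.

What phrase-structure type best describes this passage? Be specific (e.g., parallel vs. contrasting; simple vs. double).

Basic idea (measures 51-53) + its repetition (measures 54–56) form the presentation; fragmentation and cadence (measures 57–62) form the continuation — the 12-bar whole is a sentence.

sentence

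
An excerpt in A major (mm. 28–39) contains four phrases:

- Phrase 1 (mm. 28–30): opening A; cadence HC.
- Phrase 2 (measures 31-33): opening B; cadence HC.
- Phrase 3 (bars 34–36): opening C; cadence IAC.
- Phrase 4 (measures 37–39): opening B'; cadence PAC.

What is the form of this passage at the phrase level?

Four phrases in two halves: the first half (measures 28–33) ends with a half cadence, the second (mm. 34-39) with a perfect authentic cadence — a large antecedent–consequent pair, i.e. a double period.
Phrase 3 begins with different material from phrase 1, making it contrasting.

contrasting double period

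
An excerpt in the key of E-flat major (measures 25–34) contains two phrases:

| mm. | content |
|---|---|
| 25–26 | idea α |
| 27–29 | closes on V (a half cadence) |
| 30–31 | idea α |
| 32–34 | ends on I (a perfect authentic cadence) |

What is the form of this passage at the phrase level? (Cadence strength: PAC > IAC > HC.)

parallel period

Phrase 1 ends with a half cadence (weaker) and phrase 2 with a perfect authentic cadence (stronger): antecedent + consequent = a period.
The two phrases open with the same material (α / α), so the period is parallel.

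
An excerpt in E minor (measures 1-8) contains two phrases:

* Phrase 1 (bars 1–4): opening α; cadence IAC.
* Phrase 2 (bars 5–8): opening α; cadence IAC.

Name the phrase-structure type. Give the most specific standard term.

repeated phrase

Both phrases have the same opening (α) and the same cadence (imperfect authentic cadence): the second is a restatement, not a consequent, so this is a repeated phrase rather than a period.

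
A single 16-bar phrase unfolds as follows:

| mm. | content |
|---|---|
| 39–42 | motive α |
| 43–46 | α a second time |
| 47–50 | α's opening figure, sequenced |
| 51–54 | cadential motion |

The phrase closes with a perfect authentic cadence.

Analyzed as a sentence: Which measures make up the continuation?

After the presentation (bars 39–46), the continuation covers the fragmentation through the cadence: mm. 47-54.

measures 47–54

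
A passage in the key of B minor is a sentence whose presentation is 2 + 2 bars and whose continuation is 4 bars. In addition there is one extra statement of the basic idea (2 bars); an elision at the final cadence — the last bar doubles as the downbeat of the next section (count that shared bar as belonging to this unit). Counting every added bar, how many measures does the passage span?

Basic sentence: 2 + 2 + 4 = 8 bars.
8 (basic form) + 2 (extra statement) = 10.
The elision shares a bar with the next section but does not change this unit's count.

10 measures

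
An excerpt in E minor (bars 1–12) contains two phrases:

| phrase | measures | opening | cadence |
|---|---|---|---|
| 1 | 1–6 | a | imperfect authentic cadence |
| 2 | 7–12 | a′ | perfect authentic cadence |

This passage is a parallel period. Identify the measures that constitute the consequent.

The antecedent is the phrase ending with the weaker cadence (imperfect authentic cadence, phrase 1) and the consequent the one ending more conclusively (perfect authentic cadence, phrase 2); the consequent is mm. 7-12.

measures 7–12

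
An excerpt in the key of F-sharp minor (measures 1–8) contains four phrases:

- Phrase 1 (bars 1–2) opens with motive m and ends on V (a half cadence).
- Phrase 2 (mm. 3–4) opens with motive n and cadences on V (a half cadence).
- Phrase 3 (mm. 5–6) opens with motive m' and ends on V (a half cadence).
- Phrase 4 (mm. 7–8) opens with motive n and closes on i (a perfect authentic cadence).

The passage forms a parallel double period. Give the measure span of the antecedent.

In a double period the first pair of phrases (ending half cadence) is the large antecedent and the second pair (ending perfect authentic cadence) is the large consequent; the antecedent is measures 1–4.

measures 1–4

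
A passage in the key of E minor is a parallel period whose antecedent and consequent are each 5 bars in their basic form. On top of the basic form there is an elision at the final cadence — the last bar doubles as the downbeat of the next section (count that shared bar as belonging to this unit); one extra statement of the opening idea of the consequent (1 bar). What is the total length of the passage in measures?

11 measures

Basic parallel period: 5 + 5 = 10 bars.
10 (basic form) + 1 (extra statement) = 11.
The elision shares a bar with the next section but does not change this unit's count.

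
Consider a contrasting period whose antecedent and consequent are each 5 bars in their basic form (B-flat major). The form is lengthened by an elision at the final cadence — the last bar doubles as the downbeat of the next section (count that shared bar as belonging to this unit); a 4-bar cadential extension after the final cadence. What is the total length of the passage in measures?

14 measures

Basic contrasting period: 5 + 5 = 10 bars.
10 (basic form) + 4 (cadential extension) = 14.
The elision shares a bar with the next section but does not change this unit's count.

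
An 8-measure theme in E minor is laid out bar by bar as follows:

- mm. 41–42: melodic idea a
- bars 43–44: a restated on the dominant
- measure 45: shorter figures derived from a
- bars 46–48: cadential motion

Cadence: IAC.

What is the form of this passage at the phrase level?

Basic idea (mm. 41-42) + its repetition (mm. 43–44) form the presentation; fragmentation and cadence (bars 45–48) form the continuation — the 8-bar whole is a sentence.

sentence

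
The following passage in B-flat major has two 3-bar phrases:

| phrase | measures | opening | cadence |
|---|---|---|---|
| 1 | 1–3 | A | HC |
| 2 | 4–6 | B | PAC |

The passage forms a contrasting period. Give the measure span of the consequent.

measures 4–6

The phrase ending with the weaker cadence (half cadence) is the antecedent; the one ending more conclusively (perfect authentic cadence) is the consequent. The consequent is measures 4–6.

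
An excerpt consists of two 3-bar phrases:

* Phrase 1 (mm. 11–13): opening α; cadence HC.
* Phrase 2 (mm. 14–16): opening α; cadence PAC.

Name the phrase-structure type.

Phrase 1 ends with a half cadence (weaker) and phrase 2 with a perfect authentic cadence (stronger): antecedent + consequent = a period.
The two phrases open with the same material (α / α), so the period is parallel.

parallel period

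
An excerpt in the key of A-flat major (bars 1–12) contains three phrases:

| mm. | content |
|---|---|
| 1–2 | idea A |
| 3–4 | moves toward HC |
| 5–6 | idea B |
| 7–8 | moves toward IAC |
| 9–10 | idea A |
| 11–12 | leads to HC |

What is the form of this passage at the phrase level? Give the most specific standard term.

phrase group

The final phrase closes with a half cadence, which is not stronger than the preceding imperfect authentic cadence; the 3 phrases lack an overall antecedent–consequent design and so form a phrase group.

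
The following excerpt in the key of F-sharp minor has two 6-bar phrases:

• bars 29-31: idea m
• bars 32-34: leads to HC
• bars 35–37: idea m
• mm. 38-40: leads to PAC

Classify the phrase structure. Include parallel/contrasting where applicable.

parallel period

Phrase 1 ends with a half cadence (weaker) and phrase 2 with a perfect authentic cadence (stronger): antecedent + consequent = a period.
The two phrases open with the same material (m / m), so the period is parallel.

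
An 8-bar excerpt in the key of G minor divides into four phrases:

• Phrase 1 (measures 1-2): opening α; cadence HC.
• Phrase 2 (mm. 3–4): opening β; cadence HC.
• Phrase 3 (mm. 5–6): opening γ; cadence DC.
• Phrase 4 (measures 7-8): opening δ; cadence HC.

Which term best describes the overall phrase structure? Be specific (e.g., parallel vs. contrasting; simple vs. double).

Phrase 4 ends with a half cadence, no stronger than phrase 2's half cadence, so the four phrases do not form a double period; nor do phrases 3–4 duplicate 1–2, so it is not a repeated period. With no phrase reaching a conclusive cadence, the passage is a phrase group.

phrase group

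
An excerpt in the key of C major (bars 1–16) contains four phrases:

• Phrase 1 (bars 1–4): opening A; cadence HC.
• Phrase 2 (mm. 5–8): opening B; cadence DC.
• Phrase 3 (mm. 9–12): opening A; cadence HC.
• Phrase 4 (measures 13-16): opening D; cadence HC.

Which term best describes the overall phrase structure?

Phrase 4 ends with a half cadence, no stronger than phrase 2's deceptive cadence, so the four phrases do not form a double period; nor do phrases 3–4 duplicate 1–2, so it is not a repeated period. With no phrase reaching a conclusive cadence, the passage is a phrase group.

phrase group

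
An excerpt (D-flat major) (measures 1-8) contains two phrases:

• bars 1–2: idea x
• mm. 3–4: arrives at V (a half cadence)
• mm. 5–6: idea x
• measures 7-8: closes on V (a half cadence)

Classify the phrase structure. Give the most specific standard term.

Both phrases have the same opening (x) and the same cadence (half cadence): the second is a restatement, not a consequent, so this is a repeated phrase rather than a period.

repeated phrase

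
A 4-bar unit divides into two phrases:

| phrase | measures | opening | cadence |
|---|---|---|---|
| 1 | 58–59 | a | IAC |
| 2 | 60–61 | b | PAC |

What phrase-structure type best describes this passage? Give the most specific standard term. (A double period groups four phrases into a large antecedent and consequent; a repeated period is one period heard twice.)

Phrase 1 ends with an imperfect authentic cadence (weaker) and phrase 2 with a perfect authentic cadence (stronger): antecedent + consequent = a period.
The two phrases open with different material (a / b), so the period is contrasting.

contrasting period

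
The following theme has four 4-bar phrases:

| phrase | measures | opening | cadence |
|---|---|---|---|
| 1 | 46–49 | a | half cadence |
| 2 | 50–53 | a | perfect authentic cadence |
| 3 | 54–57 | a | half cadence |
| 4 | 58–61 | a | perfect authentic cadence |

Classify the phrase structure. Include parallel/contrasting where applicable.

The cadence pattern HC–PAC–HC–PAC is weak–strong twice, and phrases 3–4 restate phrases 1–2: a period heard twice, not a double period (which would end weakly at phrase 2).

repeated period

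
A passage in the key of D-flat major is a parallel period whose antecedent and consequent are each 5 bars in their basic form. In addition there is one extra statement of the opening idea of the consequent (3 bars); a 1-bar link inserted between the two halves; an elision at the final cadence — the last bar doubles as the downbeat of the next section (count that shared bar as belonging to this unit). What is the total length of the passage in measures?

14 measures

Basic parallel period: 5 + 5 = 10 bars.
10 (basic form) + 3 (extra statement) + 1 (link) = 14.
The elision shares a bar with the next section but does not change this unit's count.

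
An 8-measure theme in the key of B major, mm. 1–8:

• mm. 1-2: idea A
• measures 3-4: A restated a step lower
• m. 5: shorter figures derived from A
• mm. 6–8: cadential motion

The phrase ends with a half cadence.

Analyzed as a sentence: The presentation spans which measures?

The presentation of a sentence is the basic idea (measures 1–2) plus its repetition (mm. 3–4); the presentation is therefore bars 1-4.

measures 1–4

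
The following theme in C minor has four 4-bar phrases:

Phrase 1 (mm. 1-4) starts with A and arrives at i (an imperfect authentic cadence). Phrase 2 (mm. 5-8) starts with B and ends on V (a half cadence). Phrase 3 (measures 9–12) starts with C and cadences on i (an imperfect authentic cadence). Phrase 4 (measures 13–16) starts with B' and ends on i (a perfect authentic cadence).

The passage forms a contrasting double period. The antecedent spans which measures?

measures 1–8

In a double period the four phrases pair into a large antecedent (phrases 1–2, ending half cadence) and a large consequent (phrases 3–4, ending perfect authentic cadence). The antecedent spans mm. 1–8.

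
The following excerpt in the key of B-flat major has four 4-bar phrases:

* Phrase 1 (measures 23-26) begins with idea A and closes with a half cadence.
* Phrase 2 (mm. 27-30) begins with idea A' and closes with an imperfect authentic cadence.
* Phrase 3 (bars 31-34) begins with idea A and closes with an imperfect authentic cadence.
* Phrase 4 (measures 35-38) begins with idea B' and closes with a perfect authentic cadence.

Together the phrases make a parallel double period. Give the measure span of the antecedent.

measures 23–30

In a double period the first pair of phrases (ending imperfect authentic cadence) is the large antecedent and the second pair (ending perfect authentic cadence) is the large consequent; the antecedent is measures 23–30.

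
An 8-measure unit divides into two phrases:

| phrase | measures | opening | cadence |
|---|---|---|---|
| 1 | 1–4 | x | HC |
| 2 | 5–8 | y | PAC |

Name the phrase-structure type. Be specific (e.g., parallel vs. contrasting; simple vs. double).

contrasting period

Phrase 1 ends with a half cadence (weaker) and phrase 2 with a perfect authentic cadence (stronger): antecedent + consequent = a period.
The two phrases open with different material (x / y), so the period is contrasting.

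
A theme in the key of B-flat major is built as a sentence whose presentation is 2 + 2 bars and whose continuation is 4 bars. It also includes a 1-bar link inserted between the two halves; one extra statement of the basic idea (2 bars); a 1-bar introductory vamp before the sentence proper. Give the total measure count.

Basic sentence: 2 + 2 + 4 = 8 bars.
8 (basic form) + 1 (link) + 2 (extra statement) + 1 (introduction) = 12.

12 measures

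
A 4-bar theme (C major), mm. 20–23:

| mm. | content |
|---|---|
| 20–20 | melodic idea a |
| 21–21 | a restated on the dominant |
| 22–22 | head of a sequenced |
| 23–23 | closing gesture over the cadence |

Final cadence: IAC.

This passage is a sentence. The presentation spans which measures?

The presentation of a sentence is the basic idea (bar 20) plus its repetition (measure 21); the presentation is therefore bars 20–21.

measures 20–21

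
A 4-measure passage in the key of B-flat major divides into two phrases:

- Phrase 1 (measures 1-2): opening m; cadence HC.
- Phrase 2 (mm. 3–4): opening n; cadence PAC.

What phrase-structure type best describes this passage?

Phrase 1 ends with a half cadence (weaker) and phrase 2 with a perfect authentic cadence (stronger): antecedent + consequent = a period.
The two phrases open with different material (m / n), so the period is contrasting.

contrasting period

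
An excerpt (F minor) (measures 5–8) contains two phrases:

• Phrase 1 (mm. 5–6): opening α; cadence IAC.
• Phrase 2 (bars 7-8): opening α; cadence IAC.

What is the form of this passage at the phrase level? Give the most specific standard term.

repeated phrase

Both phrases have the same opening (α) and the same cadence (imperfect authentic cadence): the second is a restatement, not a consequent, so this is a repeated phrase rather than a period.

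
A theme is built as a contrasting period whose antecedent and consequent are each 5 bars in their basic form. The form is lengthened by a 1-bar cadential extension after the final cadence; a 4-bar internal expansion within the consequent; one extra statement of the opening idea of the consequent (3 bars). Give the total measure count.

18 measures

Basic contrasting period: 5 + 5 = 10 bars.
10 (basic form) + 1 (cadential extension) + 4 (internal expansion) + 3 (extra statement) = 18.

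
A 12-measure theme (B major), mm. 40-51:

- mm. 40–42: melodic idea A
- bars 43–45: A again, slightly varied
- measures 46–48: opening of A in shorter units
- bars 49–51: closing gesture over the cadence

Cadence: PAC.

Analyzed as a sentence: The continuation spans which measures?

measures 46–51

After the presentation (mm. 40–45), the continuation covers the fragmentation through the cadence: mm. 46-51.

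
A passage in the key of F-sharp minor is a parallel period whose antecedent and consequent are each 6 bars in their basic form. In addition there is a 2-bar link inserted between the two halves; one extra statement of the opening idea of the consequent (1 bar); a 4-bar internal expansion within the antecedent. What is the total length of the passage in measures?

19 measures

Basic parallel period: 6 + 6 = 12 bars.
12 (basic form) + 2 (link) + 1 (extra statement) + 4 (internal expansion) = 19.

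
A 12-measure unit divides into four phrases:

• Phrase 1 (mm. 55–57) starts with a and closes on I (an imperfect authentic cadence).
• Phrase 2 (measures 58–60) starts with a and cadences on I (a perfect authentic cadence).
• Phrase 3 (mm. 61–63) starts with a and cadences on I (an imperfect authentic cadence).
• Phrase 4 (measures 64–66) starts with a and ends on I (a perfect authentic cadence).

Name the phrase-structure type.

repeated period

The cadence pattern IAC–PAC–IAC–PAC is weak–strong twice, and phrases 3–4 restate phrases 1–2: a period heard twice, not a double period (which would end weakly at phrase 2).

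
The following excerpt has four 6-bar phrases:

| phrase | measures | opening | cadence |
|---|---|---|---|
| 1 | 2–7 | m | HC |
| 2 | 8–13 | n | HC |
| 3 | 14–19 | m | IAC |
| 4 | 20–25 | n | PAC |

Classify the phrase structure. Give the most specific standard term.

parallel double period

Four phrases in two halves: the first half (mm. 2–13) ends with a half cadence, the second (mm. 14-25) with a perfect authentic cadence — a large antecedent–consequent pair, i.e. a double period.
Phrase 3 begins with the same material as phrase 1, making it parallel.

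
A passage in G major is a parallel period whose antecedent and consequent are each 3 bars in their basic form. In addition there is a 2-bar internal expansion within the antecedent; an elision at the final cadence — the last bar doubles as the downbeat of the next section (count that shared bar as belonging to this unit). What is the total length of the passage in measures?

Basic parallel period: 3 + 3 = 6 bars.
6 (basic form) + 2 (internal expansion) = 8.
The elision shares a bar with the next section but does not change this unit's count.

8 measures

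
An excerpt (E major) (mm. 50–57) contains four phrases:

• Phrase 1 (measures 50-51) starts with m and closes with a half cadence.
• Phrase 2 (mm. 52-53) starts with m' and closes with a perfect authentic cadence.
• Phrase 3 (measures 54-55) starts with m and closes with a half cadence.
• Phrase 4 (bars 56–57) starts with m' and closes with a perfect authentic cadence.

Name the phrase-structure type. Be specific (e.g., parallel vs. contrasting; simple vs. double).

The cadence pattern HC–PAC–HC–PAC is weak–strong twice, and phrases 3–4 restate phrases 1–2: a period heard twice, not a double period (which would end weakly at phrase 2).

repeated period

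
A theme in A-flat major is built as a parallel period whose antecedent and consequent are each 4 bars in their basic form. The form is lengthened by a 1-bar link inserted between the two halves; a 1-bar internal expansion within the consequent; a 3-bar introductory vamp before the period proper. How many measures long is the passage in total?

Basic parallel period: 4 + 4 = 8 bars.
8 (basic form) + 1 (link) + 1 (internal expansion) + 3 (introduction) = 13.

13 measures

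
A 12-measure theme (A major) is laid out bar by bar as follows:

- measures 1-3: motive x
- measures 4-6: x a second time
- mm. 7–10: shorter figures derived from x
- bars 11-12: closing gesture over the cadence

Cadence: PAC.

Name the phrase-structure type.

sentence

Basic idea (measures 1-3) + its repetition (measures 4-6) form the presentation; fragmentation and cadence (mm. 7-12) form the continuation — the 12-bar whole is a sentence.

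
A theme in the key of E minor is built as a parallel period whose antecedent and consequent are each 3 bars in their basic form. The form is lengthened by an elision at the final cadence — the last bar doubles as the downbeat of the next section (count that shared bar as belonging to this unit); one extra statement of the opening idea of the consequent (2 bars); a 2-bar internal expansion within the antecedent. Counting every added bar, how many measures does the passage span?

Basic parallel period: 3 + 3 = 6 bars.
6 (basic form) + 2 (extra statement) + 2 (internal expansion) = 10.
The elision shares a bar with the next section but does not change this unit's count.

10 measures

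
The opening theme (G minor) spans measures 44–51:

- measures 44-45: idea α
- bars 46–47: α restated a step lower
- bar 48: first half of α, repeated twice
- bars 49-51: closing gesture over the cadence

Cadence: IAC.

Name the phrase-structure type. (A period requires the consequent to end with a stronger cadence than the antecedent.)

sentence

Basic idea (measures 44-45) + its repetition (mm. 46-47) form the presentation; fragmentation and cadence (mm. 48–51) form the continuation — the 8-bar whole is a sentence.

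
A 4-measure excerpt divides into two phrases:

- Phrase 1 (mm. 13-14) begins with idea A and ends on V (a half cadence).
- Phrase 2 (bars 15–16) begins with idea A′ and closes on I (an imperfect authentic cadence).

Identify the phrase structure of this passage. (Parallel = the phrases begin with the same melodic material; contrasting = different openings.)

Phrase 1 ends with a half cadence (weaker) and phrase 2 with an imperfect authentic cadence (stronger): antecedent + consequent = a period.
The two phrases open with the same material (A / A′), so the period is parallel.

parallel period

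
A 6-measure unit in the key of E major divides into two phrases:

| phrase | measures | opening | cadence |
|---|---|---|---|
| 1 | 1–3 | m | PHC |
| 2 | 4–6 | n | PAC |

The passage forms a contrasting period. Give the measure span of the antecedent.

The phrase ending with the weaker cadence (Phrygian half cadence) is the antecedent; the one ending more conclusively (perfect authentic cadence) is the consequent. The antecedent is measures 1–3.

measures 1–3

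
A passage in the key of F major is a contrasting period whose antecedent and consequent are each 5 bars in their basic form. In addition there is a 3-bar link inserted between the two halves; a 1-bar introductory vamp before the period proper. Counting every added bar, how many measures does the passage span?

14 measures

Basic contrasting period: 5 + 5 = 10 bars.
10 (basic form) + 3 (link) + 1 (introduction) = 14.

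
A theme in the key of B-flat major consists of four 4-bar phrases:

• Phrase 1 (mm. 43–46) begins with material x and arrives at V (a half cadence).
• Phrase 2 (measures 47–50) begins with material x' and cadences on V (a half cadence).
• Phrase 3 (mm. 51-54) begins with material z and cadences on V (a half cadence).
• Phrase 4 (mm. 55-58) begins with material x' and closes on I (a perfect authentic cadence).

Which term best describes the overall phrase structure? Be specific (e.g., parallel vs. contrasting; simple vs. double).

contrasting double period

Four phrases in two halves: the first half (measures 43-50) ends with a half cadence, the second (bars 51-58) with a perfect authentic cadence — a large antecedent–consequent pair, i.e. a double period.
Phrase 3 begins with different material from phrase 1, making it contrasting.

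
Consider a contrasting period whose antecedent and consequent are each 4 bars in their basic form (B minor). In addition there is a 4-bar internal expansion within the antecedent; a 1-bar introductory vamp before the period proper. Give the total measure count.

13 measures

Basic contrasting period: 4 + 4 = 8 bars.
8 (basic form) + 4 (internal expansion) + 1 (introduction) = 13.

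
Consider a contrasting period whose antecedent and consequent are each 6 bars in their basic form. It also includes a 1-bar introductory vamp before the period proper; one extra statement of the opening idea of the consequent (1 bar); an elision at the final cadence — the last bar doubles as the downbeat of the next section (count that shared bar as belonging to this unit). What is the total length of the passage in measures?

Basic contrasting period: 6 + 6 = 12 bars.
12 (basic form) + 1 (introduction) + 1 (extra statement) = 14.
The elision shares a bar with the next section but does not change this unit's count.

14 measures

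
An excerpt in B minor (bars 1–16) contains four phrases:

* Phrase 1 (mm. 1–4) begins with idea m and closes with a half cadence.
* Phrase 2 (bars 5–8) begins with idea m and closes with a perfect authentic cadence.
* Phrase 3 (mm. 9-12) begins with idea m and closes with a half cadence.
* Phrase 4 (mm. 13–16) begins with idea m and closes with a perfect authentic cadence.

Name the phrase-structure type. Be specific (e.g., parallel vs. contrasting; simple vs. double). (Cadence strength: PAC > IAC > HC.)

repeated period

The cadence pattern HC–PAC–HC–PAC is weak–strong twice, and phrases 3–4 restate phrases 1–2: a period heard twice, not a double period (which would end weakly at phrase 2).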